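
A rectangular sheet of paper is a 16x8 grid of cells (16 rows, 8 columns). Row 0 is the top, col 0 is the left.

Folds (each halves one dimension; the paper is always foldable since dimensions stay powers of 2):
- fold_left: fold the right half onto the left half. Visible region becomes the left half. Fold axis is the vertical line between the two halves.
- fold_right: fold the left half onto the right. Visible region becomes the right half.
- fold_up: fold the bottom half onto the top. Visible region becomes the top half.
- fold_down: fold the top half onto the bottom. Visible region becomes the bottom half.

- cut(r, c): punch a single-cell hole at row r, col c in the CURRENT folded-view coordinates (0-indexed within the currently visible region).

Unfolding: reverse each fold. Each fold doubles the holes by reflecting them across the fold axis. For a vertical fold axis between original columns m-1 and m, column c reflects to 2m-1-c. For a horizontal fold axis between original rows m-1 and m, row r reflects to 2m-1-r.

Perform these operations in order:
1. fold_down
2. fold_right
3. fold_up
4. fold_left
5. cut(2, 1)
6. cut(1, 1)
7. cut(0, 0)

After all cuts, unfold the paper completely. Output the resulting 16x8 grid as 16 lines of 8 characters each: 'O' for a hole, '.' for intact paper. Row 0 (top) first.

Op 1 fold_down: fold axis h@8; visible region now rows[8,16) x cols[0,8) = 8x8
Op 2 fold_right: fold axis v@4; visible region now rows[8,16) x cols[4,8) = 8x4
Op 3 fold_up: fold axis h@12; visible region now rows[8,12) x cols[4,8) = 4x4
Op 4 fold_left: fold axis v@6; visible region now rows[8,12) x cols[4,6) = 4x2
Op 5 cut(2, 1): punch at orig (10,5); cuts so far [(10, 5)]; region rows[8,12) x cols[4,6) = 4x2
Op 6 cut(1, 1): punch at orig (9,5); cuts so far [(9, 5), (10, 5)]; region rows[8,12) x cols[4,6) = 4x2
Op 7 cut(0, 0): punch at orig (8,4); cuts so far [(8, 4), (9, 5), (10, 5)]; region rows[8,12) x cols[4,6) = 4x2
Unfold 1 (reflect across v@6): 6 holes -> [(8, 4), (8, 7), (9, 5), (9, 6), (10, 5), (10, 6)]
Unfold 2 (reflect across h@12): 12 holes -> [(8, 4), (8, 7), (9, 5), (9, 6), (10, 5), (10, 6), (13, 5), (13, 6), (14, 5), (14, 6), (15, 4), (15, 7)]
Unfold 3 (reflect across v@4): 24 holes -> [(8, 0), (8, 3), (8, 4), (8, 7), (9, 1), (9, 2), (9, 5), (9, 6), (10, 1), (10, 2), (10, 5), (10, 6), (13, 1), (13, 2), (13, 5), (13, 6), (14, 1), (14, 2), (14, 5), (14, 6), (15, 0), (15, 3), (15, 4), (15, 7)]
Unfold 4 (reflect across h@8): 48 holes -> [(0, 0), (0, 3), (0, 4), (0, 7), (1, 1), (1, 2), (1, 5), (1, 6), (2, 1), (2, 2), (2, 5), (2, 6), (5, 1), (5, 2), (5, 5), (5, 6), (6, 1), (6, 2), (6, 5), (6, 6), (7, 0), (7, 3), (7, 4), (7, 7), (8, 0), (8, 3), (8, 4), (8, 7), (9, 1), (9, 2), (9, 5), (9, 6), (10, 1), (10, 2), (10, 5), (10, 6), (13, 1), (13, 2), (13, 5), (13, 6), (14, 1), (14, 2), (14, 5), (14, 6), (15, 0), (15, 3), (15, 4), (15, 7)]

Answer: O..OO..O
.OO..OO.
.OO..OO.
........
........
.OO..OO.
.OO..OO.
O..OO..O
O..OO..O
.OO..OO.
.OO..OO.
........
........
.OO..OO.
.OO..OO.
O..OO..O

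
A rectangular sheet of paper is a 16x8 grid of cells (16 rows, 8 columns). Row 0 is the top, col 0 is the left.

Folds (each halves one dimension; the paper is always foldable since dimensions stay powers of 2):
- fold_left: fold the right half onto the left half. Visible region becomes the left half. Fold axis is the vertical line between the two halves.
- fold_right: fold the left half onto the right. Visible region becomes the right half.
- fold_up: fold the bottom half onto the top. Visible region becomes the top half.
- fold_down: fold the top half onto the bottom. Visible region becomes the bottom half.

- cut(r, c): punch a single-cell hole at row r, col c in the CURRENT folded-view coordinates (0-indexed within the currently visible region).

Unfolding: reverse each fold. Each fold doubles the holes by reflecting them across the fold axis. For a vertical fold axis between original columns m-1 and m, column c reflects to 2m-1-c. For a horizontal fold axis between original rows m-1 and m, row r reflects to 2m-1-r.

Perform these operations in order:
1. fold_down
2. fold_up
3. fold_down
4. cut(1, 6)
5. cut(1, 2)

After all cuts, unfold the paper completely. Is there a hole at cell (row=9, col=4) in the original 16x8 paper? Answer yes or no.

Answer: no

Derivation:
Op 1 fold_down: fold axis h@8; visible region now rows[8,16) x cols[0,8) = 8x8
Op 2 fold_up: fold axis h@12; visible region now rows[8,12) x cols[0,8) = 4x8
Op 3 fold_down: fold axis h@10; visible region now rows[10,12) x cols[0,8) = 2x8
Op 4 cut(1, 6): punch at orig (11,6); cuts so far [(11, 6)]; region rows[10,12) x cols[0,8) = 2x8
Op 5 cut(1, 2): punch at orig (11,2); cuts so far [(11, 2), (11, 6)]; region rows[10,12) x cols[0,8) = 2x8
Unfold 1 (reflect across h@10): 4 holes -> [(8, 2), (8, 6), (11, 2), (11, 6)]
Unfold 2 (reflect across h@12): 8 holes -> [(8, 2), (8, 6), (11, 2), (11, 6), (12, 2), (12, 6), (15, 2), (15, 6)]
Unfold 3 (reflect across h@8): 16 holes -> [(0, 2), (0, 6), (3, 2), (3, 6), (4, 2), (4, 6), (7, 2), (7, 6), (8, 2), (8, 6), (11, 2), (11, 6), (12, 2), (12, 6), (15, 2), (15, 6)]
Holes: [(0, 2), (0, 6), (3, 2), (3, 6), (4, 2), (4, 6), (7, 2), (7, 6), (8, 2), (8, 6), (11, 2), (11, 6), (12, 2), (12, 6), (15, 2), (15, 6)]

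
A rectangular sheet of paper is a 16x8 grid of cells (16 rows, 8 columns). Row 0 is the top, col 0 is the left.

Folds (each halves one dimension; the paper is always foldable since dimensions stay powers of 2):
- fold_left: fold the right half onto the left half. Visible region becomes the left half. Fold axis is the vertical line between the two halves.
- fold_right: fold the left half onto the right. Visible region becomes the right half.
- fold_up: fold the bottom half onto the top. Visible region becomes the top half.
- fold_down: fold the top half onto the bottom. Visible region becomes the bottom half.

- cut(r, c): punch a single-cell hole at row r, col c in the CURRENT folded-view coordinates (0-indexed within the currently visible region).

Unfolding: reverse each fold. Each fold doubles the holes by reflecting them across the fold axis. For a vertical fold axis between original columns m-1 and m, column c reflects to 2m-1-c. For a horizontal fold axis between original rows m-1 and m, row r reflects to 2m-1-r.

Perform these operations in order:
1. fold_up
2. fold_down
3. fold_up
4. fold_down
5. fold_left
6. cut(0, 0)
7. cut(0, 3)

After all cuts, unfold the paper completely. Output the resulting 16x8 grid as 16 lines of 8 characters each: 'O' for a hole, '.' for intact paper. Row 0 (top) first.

Answer: O..OO..O
O..OO..O
O..OO..O
O..OO..O
O..OO..O
O..OO..O
O..OO..O
O..OO..O
O..OO..O
O..OO..O
O..OO..O
O..OO..O
O..OO..O
O..OO..O
O..OO..O
O..OO..O

Derivation:
Op 1 fold_up: fold axis h@8; visible region now rows[0,8) x cols[0,8) = 8x8
Op 2 fold_down: fold axis h@4; visible region now rows[4,8) x cols[0,8) = 4x8
Op 3 fold_up: fold axis h@6; visible region now rows[4,6) x cols[0,8) = 2x8
Op 4 fold_down: fold axis h@5; visible region now rows[5,6) x cols[0,8) = 1x8
Op 5 fold_left: fold axis v@4; visible region now rows[5,6) x cols[0,4) = 1x4
Op 6 cut(0, 0): punch at orig (5,0); cuts so far [(5, 0)]; region rows[5,6) x cols[0,4) = 1x4
Op 7 cut(0, 3): punch at orig (5,3); cuts so far [(5, 0), (5, 3)]; region rows[5,6) x cols[0,4) = 1x4
Unfold 1 (reflect across v@4): 4 holes -> [(5, 0), (5, 3), (5, 4), (5, 7)]
Unfold 2 (reflect across h@5): 8 holes -> [(4, 0), (4, 3), (4, 4), (4, 7), (5, 0), (5, 3), (5, 4), (5, 7)]
Unfold 3 (reflect across h@6): 16 holes -> [(4, 0), (4, 3), (4, 4), (4, 7), (5, 0), (5, 3), (5, 4), (5, 7), (6, 0), (6, 3), (6, 4), (6, 7), (7, 0), (7, 3), (7, 4), (7, 7)]
Unfold 4 (reflect across h@4): 32 holes -> [(0, 0), (0, 3), (0, 4), (0, 7), (1, 0), (1, 3), (1, 4), (1, 7), (2, 0), (2, 3), (2, 4), (2, 7), (3, 0), (3, 3), (3, 4), (3, 7), (4, 0), (4, 3), (4, 4), (4, 7), (5, 0), (5, 3), (5, 4), (5, 7), (6, 0), (6, 3), (6, 4), (6, 7), (7, 0), (7, 3), (7, 4), (7, 7)]
Unfold 5 (reflect across h@8): 64 holes -> [(0, 0), (0, 3), (0, 4), (0, 7), (1, 0), (1, 3), (1, 4), (1, 7), (2, 0), (2, 3), (2, 4), (2, 7), (3, 0), (3, 3), (3, 4), (3, 7), (4, 0), (4, 3), (4, 4), (4, 7), (5, 0), (5, 3), (5, 4), (5, 7), (6, 0), (6, 3), (6, 4), (6, 7), (7, 0), (7, 3), (7, 4), (7, 7), (8, 0), (8, 3), (8, 4), (8, 7), (9, 0), (9, 3), (9, 4), (9, 7), (10, 0), (10, 3), (10, 4), (10, 7), (11, 0), (11, 3), (11, 4), (11, 7), (12, 0), (12, 3), (12, 4), (12, 7), (13, 0), (13, 3), (13, 4), (13, 7), (14, 0), (14, 3), (14, 4), (14, 7), (15, 0), (15, 3), (15, 4), (15, 7)]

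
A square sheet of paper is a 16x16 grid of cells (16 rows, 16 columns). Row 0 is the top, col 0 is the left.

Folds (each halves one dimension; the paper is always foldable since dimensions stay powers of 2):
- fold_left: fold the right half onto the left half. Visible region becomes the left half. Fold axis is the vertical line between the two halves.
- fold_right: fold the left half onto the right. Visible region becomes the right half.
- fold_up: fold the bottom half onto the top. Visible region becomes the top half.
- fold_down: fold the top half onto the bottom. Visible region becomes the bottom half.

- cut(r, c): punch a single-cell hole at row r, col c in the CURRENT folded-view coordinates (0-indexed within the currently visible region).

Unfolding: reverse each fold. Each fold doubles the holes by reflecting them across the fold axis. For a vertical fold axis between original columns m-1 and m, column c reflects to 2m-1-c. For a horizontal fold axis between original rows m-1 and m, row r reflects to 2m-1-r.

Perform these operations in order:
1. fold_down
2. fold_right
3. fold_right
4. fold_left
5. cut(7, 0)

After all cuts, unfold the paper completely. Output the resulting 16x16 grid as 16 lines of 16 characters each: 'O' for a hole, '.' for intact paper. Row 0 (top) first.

Op 1 fold_down: fold axis h@8; visible region now rows[8,16) x cols[0,16) = 8x16
Op 2 fold_right: fold axis v@8; visible region now rows[8,16) x cols[8,16) = 8x8
Op 3 fold_right: fold axis v@12; visible region now rows[8,16) x cols[12,16) = 8x4
Op 4 fold_left: fold axis v@14; visible region now rows[8,16) x cols[12,14) = 8x2
Op 5 cut(7, 0): punch at orig (15,12); cuts so far [(15, 12)]; region rows[8,16) x cols[12,14) = 8x2
Unfold 1 (reflect across v@14): 2 holes -> [(15, 12), (15, 15)]
Unfold 2 (reflect across v@12): 4 holes -> [(15, 8), (15, 11), (15, 12), (15, 15)]
Unfold 3 (reflect across v@8): 8 holes -> [(15, 0), (15, 3), (15, 4), (15, 7), (15, 8), (15, 11), (15, 12), (15, 15)]
Unfold 4 (reflect across h@8): 16 holes -> [(0, 0), (0, 3), (0, 4), (0, 7), (0, 8), (0, 11), (0, 12), (0, 15), (15, 0), (15, 3), (15, 4), (15, 7), (15, 8), (15, 11), (15, 12), (15, 15)]

Answer: O..OO..OO..OO..O
................
................
................
................
................
................
................
................
................
................
................
................
................
................
O..OO..OO..OO..O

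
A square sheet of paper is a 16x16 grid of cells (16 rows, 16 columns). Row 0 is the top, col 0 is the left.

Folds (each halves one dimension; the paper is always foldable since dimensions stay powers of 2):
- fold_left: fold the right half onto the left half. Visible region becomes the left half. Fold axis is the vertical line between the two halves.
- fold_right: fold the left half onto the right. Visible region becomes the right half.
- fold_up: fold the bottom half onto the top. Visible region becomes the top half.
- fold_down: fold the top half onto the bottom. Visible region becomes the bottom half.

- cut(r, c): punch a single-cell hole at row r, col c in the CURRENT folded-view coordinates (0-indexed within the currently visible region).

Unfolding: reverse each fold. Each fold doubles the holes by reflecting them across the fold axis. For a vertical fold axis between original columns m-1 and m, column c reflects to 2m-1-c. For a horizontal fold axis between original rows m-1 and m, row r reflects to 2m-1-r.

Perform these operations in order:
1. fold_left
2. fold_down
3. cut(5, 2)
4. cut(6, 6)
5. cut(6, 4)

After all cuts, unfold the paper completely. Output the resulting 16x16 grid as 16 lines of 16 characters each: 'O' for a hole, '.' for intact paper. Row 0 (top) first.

Op 1 fold_left: fold axis v@8; visible region now rows[0,16) x cols[0,8) = 16x8
Op 2 fold_down: fold axis h@8; visible region now rows[8,16) x cols[0,8) = 8x8
Op 3 cut(5, 2): punch at orig (13,2); cuts so far [(13, 2)]; region rows[8,16) x cols[0,8) = 8x8
Op 4 cut(6, 6): punch at orig (14,6); cuts so far [(13, 2), (14, 6)]; region rows[8,16) x cols[0,8) = 8x8
Op 5 cut(6, 4): punch at orig (14,4); cuts so far [(13, 2), (14, 4), (14, 6)]; region rows[8,16) x cols[0,8) = 8x8
Unfold 1 (reflect across h@8): 6 holes -> [(1, 4), (1, 6), (2, 2), (13, 2), (14, 4), (14, 6)]
Unfold 2 (reflect across v@8): 12 holes -> [(1, 4), (1, 6), (1, 9), (1, 11), (2, 2), (2, 13), (13, 2), (13, 13), (14, 4), (14, 6), (14, 9), (14, 11)]

Answer: ................
....O.O..O.O....
..O..........O..
................
................
................
................
................
................
................
................
................
................
..O..........O..
....O.O..O.O....
................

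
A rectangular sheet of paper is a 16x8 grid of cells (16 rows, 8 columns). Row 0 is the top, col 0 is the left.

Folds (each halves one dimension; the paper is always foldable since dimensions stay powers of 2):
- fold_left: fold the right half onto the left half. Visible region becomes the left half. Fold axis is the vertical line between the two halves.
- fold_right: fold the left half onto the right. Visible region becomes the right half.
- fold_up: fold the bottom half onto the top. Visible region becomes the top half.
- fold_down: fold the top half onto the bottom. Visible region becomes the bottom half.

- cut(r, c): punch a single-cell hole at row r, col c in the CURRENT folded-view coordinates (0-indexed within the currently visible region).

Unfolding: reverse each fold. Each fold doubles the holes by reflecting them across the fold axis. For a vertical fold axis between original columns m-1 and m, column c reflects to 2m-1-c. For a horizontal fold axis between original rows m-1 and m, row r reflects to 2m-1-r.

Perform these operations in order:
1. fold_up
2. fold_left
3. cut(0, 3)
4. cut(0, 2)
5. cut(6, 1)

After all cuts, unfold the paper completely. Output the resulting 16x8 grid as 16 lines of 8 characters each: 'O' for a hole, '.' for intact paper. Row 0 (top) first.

Answer: ..OOOO..
........
........
........
........
........
.O....O.
........
........
.O....O.
........
........
........
........
........
..OOOO..

Derivation:
Op 1 fold_up: fold axis h@8; visible region now rows[0,8) x cols[0,8) = 8x8
Op 2 fold_left: fold axis v@4; visible region now rows[0,8) x cols[0,4) = 8x4
Op 3 cut(0, 3): punch at orig (0,3); cuts so far [(0, 3)]; region rows[0,8) x cols[0,4) = 8x4
Op 4 cut(0, 2): punch at orig (0,2); cuts so far [(0, 2), (0, 3)]; region rows[0,8) x cols[0,4) = 8x4
Op 5 cut(6, 1): punch at orig (6,1); cuts so far [(0, 2), (0, 3), (6, 1)]; region rows[0,8) x cols[0,4) = 8x4
Unfold 1 (reflect across v@4): 6 holes -> [(0, 2), (0, 3), (0, 4), (0, 5), (6, 1), (6, 6)]
Unfold 2 (reflect across h@8): 12 holes -> [(0, 2), (0, 3), (0, 4), (0, 5), (6, 1), (6, 6), (9, 1), (9, 6), (15, 2), (15, 3), (15, 4), (15, 5)]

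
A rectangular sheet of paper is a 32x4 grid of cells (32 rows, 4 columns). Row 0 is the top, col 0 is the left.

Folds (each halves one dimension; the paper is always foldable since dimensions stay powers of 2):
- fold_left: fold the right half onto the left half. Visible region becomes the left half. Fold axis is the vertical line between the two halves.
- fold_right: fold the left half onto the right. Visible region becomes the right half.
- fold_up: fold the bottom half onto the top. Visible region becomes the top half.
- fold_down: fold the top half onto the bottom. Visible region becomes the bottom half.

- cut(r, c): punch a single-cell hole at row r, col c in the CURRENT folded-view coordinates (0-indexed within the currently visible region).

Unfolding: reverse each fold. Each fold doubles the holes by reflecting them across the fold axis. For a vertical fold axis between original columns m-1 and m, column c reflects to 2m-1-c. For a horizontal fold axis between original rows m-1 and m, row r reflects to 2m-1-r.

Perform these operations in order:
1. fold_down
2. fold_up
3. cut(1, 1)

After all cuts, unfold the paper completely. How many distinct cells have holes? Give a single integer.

Answer: 4

Derivation:
Op 1 fold_down: fold axis h@16; visible region now rows[16,32) x cols[0,4) = 16x4
Op 2 fold_up: fold axis h@24; visible region now rows[16,24) x cols[0,4) = 8x4
Op 3 cut(1, 1): punch at orig (17,1); cuts so far [(17, 1)]; region rows[16,24) x cols[0,4) = 8x4
Unfold 1 (reflect across h@24): 2 holes -> [(17, 1), (30, 1)]
Unfold 2 (reflect across h@16): 4 holes -> [(1, 1), (14, 1), (17, 1), (30, 1)]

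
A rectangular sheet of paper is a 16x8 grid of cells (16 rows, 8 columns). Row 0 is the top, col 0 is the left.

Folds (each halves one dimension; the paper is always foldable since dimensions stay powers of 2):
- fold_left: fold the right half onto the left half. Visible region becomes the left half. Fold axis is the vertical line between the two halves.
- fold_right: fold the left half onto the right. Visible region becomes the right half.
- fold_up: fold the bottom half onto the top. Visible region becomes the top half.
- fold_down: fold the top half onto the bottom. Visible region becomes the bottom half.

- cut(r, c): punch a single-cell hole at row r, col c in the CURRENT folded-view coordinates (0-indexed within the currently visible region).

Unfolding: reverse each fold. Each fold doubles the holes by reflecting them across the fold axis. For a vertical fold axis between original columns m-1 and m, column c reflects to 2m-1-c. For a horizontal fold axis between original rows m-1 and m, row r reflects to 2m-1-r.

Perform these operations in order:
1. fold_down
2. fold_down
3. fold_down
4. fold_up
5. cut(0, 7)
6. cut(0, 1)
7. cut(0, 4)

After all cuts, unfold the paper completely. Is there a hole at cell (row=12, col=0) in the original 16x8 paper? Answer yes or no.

Answer: no

Derivation:
Op 1 fold_down: fold axis h@8; visible region now rows[8,16) x cols[0,8) = 8x8
Op 2 fold_down: fold axis h@12; visible region now rows[12,16) x cols[0,8) = 4x8
Op 3 fold_down: fold axis h@14; visible region now rows[14,16) x cols[0,8) = 2x8
Op 4 fold_up: fold axis h@15; visible region now rows[14,15) x cols[0,8) = 1x8
Op 5 cut(0, 7): punch at orig (14,7); cuts so far [(14, 7)]; region rows[14,15) x cols[0,8) = 1x8
Op 6 cut(0, 1): punch at orig (14,1); cuts so far [(14, 1), (14, 7)]; region rows[14,15) x cols[0,8) = 1x8
Op 7 cut(0, 4): punch at orig (14,4); cuts so far [(14, 1), (14, 4), (14, 7)]; region rows[14,15) x cols[0,8) = 1x8
Unfold 1 (reflect across h@15): 6 holes -> [(14, 1), (14, 4), (14, 7), (15, 1), (15, 4), (15, 7)]
Unfold 2 (reflect across h@14): 12 holes -> [(12, 1), (12, 4), (12, 7), (13, 1), (13, 4), (13, 7), (14, 1), (14, 4), (14, 7), (15, 1), (15, 4), (15, 7)]
Unfold 3 (reflect across h@12): 24 holes -> [(8, 1), (8, 4), (8, 7), (9, 1), (9, 4), (9, 7), (10, 1), (10, 4), (10, 7), (11, 1), (11, 4), (11, 7), (12, 1), (12, 4), (12, 7), (13, 1), (13, 4), (13, 7), (14, 1), (14, 4), (14, 7), (15, 1), (15, 4), (15, 7)]
Unfold 4 (reflect across h@8): 48 holes -> [(0, 1), (0, 4), (0, 7), (1, 1), (1, 4), (1, 7), (2, 1), (2, 4), (2, 7), (3, 1), (3, 4), (3, 7), (4, 1), (4, 4), (4, 7), (5, 1), (5, 4), (5, 7), (6, 1), (6, 4), (6, 7), (7, 1), (7, 4), (7, 7), (8, 1), (8, 4), (8, 7), (9, 1), (9, 4), (9, 7), (10, 1), (10, 4), (10, 7), (11, 1), (11, 4), (11, 7), (12, 1), (12, 4), (12, 7), (13, 1), (13, 4), (13, 7), (14, 1), (14, 4), (14, 7), (15, 1), (15, 4), (15, 7)]
Holes: [(0, 1), (0, 4), (0, 7), (1, 1), (1, 4), (1, 7), (2, 1), (2, 4), (2, 7), (3, 1), (3, 4), (3, 7), (4, 1), (4, 4), (4, 7), (5, 1), (5, 4), (5, 7), (6, 1), (6, 4), (6, 7), (7, 1), (7, 4), (7, 7), (8, 1), (8, 4), (8, 7), (9, 1), (9, 4), (9, 7), (10, 1), (10, 4), (10, 7), (11, 1), (11, 4), (11, 7), (12, 1), (12, 4), (12, 7), (13, 1), (13, 4), (13, 7), (14, 1), (14, 4), (14, 7), (15, 1), (15, 4), (15, 7)]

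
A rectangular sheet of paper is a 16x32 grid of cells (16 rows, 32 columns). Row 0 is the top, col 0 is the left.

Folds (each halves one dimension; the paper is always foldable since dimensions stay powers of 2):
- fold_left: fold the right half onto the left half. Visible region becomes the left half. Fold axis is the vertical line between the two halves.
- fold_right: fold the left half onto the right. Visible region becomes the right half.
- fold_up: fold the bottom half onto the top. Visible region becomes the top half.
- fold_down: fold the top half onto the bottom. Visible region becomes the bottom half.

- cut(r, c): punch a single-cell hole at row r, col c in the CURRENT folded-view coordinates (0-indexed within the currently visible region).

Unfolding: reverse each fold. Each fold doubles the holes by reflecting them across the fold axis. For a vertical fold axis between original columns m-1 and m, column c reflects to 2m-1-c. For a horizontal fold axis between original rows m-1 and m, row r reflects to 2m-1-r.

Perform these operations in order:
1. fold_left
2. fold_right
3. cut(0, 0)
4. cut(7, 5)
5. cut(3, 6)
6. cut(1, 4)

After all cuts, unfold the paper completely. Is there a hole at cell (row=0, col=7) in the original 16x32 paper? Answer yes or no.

Answer: yes

Derivation:
Op 1 fold_left: fold axis v@16; visible region now rows[0,16) x cols[0,16) = 16x16
Op 2 fold_right: fold axis v@8; visible region now rows[0,16) x cols[8,16) = 16x8
Op 3 cut(0, 0): punch at orig (0,8); cuts so far [(0, 8)]; region rows[0,16) x cols[8,16) = 16x8
Op 4 cut(7, 5): punch at orig (7,13); cuts so far [(0, 8), (7, 13)]; region rows[0,16) x cols[8,16) = 16x8
Op 5 cut(3, 6): punch at orig (3,14); cuts so far [(0, 8), (3, 14), (7, 13)]; region rows[0,16) x cols[8,16) = 16x8
Op 6 cut(1, 4): punch at orig (1,12); cuts so far [(0, 8), (1, 12), (3, 14), (7, 13)]; region rows[0,16) x cols[8,16) = 16x8
Unfold 1 (reflect across v@8): 8 holes -> [(0, 7), (0, 8), (1, 3), (1, 12), (3, 1), (3, 14), (7, 2), (7, 13)]
Unfold 2 (reflect across v@16): 16 holes -> [(0, 7), (0, 8), (0, 23), (0, 24), (1, 3), (1, 12), (1, 19), (1, 28), (3, 1), (3, 14), (3, 17), (3, 30), (7, 2), (7, 13), (7, 18), (7, 29)]
Holes: [(0, 7), (0, 8), (0, 23), (0, 24), (1, 3), (1, 12), (1, 19), (1, 28), (3, 1), (3, 14), (3, 17), (3, 30), (7, 2), (7, 13), (7, 18), (7, 29)]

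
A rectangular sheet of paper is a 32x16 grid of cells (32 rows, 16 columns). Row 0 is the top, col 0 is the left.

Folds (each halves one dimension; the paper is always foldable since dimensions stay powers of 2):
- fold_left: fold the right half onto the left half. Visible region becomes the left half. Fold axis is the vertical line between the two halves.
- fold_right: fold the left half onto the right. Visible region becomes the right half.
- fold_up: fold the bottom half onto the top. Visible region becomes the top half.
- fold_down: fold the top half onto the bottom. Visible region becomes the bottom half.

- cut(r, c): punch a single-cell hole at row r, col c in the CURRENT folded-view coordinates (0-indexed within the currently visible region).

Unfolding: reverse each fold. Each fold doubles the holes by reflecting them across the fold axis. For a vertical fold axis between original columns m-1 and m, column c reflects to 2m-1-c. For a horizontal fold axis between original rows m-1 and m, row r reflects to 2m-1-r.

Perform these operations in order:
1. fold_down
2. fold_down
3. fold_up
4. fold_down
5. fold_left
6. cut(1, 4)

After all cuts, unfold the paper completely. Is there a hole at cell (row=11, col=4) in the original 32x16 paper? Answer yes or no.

Answer: yes

Derivation:
Op 1 fold_down: fold axis h@16; visible region now rows[16,32) x cols[0,16) = 16x16
Op 2 fold_down: fold axis h@24; visible region now rows[24,32) x cols[0,16) = 8x16
Op 3 fold_up: fold axis h@28; visible region now rows[24,28) x cols[0,16) = 4x16
Op 4 fold_down: fold axis h@26; visible region now rows[26,28) x cols[0,16) = 2x16
Op 5 fold_left: fold axis v@8; visible region now rows[26,28) x cols[0,8) = 2x8
Op 6 cut(1, 4): punch at orig (27,4); cuts so far [(27, 4)]; region rows[26,28) x cols[0,8) = 2x8
Unfold 1 (reflect across v@8): 2 holes -> [(27, 4), (27, 11)]
Unfold 2 (reflect across h@26): 4 holes -> [(24, 4), (24, 11), (27, 4), (27, 11)]
Unfold 3 (reflect across h@28): 8 holes -> [(24, 4), (24, 11), (27, 4), (27, 11), (28, 4), (28, 11), (31, 4), (31, 11)]
Unfold 4 (reflect across h@24): 16 holes -> [(16, 4), (16, 11), (19, 4), (19, 11), (20, 4), (20, 11), (23, 4), (23, 11), (24, 4), (24, 11), (27, 4), (27, 11), (28, 4), (28, 11), (31, 4), (31, 11)]
Unfold 5 (reflect across h@16): 32 holes -> [(0, 4), (0, 11), (3, 4), (3, 11), (4, 4), (4, 11), (7, 4), (7, 11), (8, 4), (8, 11), (11, 4), (11, 11), (12, 4), (12, 11), (15, 4), (15, 11), (16, 4), (16, 11), (19, 4), (19, 11), (20, 4), (20, 11), (23, 4), (23, 11), (24, 4), (24, 11), (27, 4), (27, 11), (28, 4), (28, 11), (31, 4), (31, 11)]
Holes: [(0, 4), (0, 11), (3, 4), (3, 11), (4, 4), (4, 11), (7, 4), (7, 11), (8, 4), (8, 11), (11, 4), (11, 11), (12, 4), (12, 11), (15, 4), (15, 11), (16, 4), (16, 11), (19, 4), (19, 11), (20, 4), (20, 11), (23, 4), (23, 11), (24, 4), (24, 11), (27, 4), (27, 11), (28, 4), (28, 11), (31, 4), (31, 11)]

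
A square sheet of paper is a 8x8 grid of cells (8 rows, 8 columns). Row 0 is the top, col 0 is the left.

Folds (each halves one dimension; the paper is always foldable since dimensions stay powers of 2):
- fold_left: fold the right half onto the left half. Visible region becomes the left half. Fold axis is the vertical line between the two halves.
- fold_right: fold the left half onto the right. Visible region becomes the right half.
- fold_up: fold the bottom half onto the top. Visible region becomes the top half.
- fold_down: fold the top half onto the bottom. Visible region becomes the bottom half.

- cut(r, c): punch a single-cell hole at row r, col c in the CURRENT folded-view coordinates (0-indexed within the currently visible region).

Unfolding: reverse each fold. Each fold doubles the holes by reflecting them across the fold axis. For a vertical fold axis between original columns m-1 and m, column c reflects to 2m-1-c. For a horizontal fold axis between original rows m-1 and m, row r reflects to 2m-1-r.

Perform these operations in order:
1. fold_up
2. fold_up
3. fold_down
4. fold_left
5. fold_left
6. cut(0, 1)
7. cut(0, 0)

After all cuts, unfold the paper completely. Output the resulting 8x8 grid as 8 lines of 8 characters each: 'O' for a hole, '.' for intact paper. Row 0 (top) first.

Answer: OOOOOOOO
OOOOOOOO
OOOOOOOO
OOOOOOOO
OOOOOOOO
OOOOOOOO
OOOOOOOO
OOOOOOOO

Derivation:
Op 1 fold_up: fold axis h@4; visible region now rows[0,4) x cols[0,8) = 4x8
Op 2 fold_up: fold axis h@2; visible region now rows[0,2) x cols[0,8) = 2x8
Op 3 fold_down: fold axis h@1; visible region now rows[1,2) x cols[0,8) = 1x8
Op 4 fold_left: fold axis v@4; visible region now rows[1,2) x cols[0,4) = 1x4
Op 5 fold_left: fold axis v@2; visible region now rows[1,2) x cols[0,2) = 1x2
Op 6 cut(0, 1): punch at orig (1,1); cuts so far [(1, 1)]; region rows[1,2) x cols[0,2) = 1x2
Op 7 cut(0, 0): punch at orig (1,0); cuts so far [(1, 0), (1, 1)]; region rows[1,2) x cols[0,2) = 1x2
Unfold 1 (reflect across v@2): 4 holes -> [(1, 0), (1, 1), (1, 2), (1, 3)]
Unfold 2 (reflect across v@4): 8 holes -> [(1, 0), (1, 1), (1, 2), (1, 3), (1, 4), (1, 5), (1, 6), (1, 7)]
Unfold 3 (reflect across h@1): 16 holes -> [(0, 0), (0, 1), (0, 2), (0, 3), (0, 4), (0, 5), (0, 6), (0, 7), (1, 0), (1, 1), (1, 2), (1, 3), (1, 4), (1, 5), (1, 6), (1, 7)]
Unfold 4 (reflect across h@2): 32 holes -> [(0, 0), (0, 1), (0, 2), (0, 3), (0, 4), (0, 5), (0, 6), (0, 7), (1, 0), (1, 1), (1, 2), (1, 3), (1, 4), (1, 5), (1, 6), (1, 7), (2, 0), (2, 1), (2, 2), (2, 3), (2, 4), (2, 5), (2, 6), (2, 7), (3, 0), (3, 1), (3, 2), (3, 3), (3, 4), (3, 5), (3, 6), (3, 7)]
Unfold 5 (reflect across h@4): 64 holes -> [(0, 0), (0, 1), (0, 2), (0, 3), (0, 4), (0, 5), (0, 6), (0, 7), (1, 0), (1, 1), (1, 2), (1, 3), (1, 4), (1, 5), (1, 6), (1, 7), (2, 0), (2, 1), (2, 2), (2, 3), (2, 4), (2, 5), (2, 6), (2, 7), (3, 0), (3, 1), (3, 2), (3, 3), (3, 4), (3, 5), (3, 6), (3, 7), (4, 0), (4, 1), (4, 2), (4, 3), (4, 4), (4, 5), (4, 6), (4, 7), (5, 0), (5, 1), (5, 2), (5, 3), (5, 4), (5, 5), (5, 6), (5, 7), (6, 0), (6, 1), (6, 2), (6, 3), (6, 4), (6, 5), (6, 6), (6, 7), (7, 0), (7, 1), (7, 2), (7, 3), (7, 4), (7, 5), (7, 6), (7, 7)]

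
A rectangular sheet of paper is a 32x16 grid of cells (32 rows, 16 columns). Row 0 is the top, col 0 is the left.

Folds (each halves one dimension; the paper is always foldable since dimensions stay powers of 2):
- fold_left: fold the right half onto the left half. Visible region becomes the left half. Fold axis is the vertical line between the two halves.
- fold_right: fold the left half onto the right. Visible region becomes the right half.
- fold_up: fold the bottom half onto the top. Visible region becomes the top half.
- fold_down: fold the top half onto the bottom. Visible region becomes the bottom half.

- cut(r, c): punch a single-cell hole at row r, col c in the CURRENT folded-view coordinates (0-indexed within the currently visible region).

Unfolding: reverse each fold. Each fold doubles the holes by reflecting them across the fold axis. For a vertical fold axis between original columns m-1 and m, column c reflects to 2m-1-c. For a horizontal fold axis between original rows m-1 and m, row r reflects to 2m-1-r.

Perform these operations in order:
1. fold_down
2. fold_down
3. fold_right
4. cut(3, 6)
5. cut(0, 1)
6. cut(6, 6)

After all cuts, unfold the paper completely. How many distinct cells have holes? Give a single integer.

Answer: 24

Derivation:
Op 1 fold_down: fold axis h@16; visible region now rows[16,32) x cols[0,16) = 16x16
Op 2 fold_down: fold axis h@24; visible region now rows[24,32) x cols[0,16) = 8x16
Op 3 fold_right: fold axis v@8; visible region now rows[24,32) x cols[8,16) = 8x8
Op 4 cut(3, 6): punch at orig (27,14); cuts so far [(27, 14)]; region rows[24,32) x cols[8,16) = 8x8
Op 5 cut(0, 1): punch at orig (24,9); cuts so far [(24, 9), (27, 14)]; region rows[24,32) x cols[8,16) = 8x8
Op 6 cut(6, 6): punch at orig (30,14); cuts so far [(24, 9), (27, 14), (30, 14)]; region rows[24,32) x cols[8,16) = 8x8
Unfold 1 (reflect across v@8): 6 holes -> [(24, 6), (24, 9), (27, 1), (27, 14), (30, 1), (30, 14)]
Unfold 2 (reflect across h@24): 12 holes -> [(17, 1), (17, 14), (20, 1), (20, 14), (23, 6), (23, 9), (24, 6), (24, 9), (27, 1), (27, 14), (30, 1), (30, 14)]
Unfold 3 (reflect across h@16): 24 holes -> [(1, 1), (1, 14), (4, 1), (4, 14), (7, 6), (7, 9), (8, 6), (8, 9), (11, 1), (11, 14), (14, 1), (14, 14), (17, 1), (17, 14), (20, 1), (20, 14), (23, 6), (23, 9), (24, 6), (24, 9), (27, 1), (27, 14), (30, 1), (30, 14)]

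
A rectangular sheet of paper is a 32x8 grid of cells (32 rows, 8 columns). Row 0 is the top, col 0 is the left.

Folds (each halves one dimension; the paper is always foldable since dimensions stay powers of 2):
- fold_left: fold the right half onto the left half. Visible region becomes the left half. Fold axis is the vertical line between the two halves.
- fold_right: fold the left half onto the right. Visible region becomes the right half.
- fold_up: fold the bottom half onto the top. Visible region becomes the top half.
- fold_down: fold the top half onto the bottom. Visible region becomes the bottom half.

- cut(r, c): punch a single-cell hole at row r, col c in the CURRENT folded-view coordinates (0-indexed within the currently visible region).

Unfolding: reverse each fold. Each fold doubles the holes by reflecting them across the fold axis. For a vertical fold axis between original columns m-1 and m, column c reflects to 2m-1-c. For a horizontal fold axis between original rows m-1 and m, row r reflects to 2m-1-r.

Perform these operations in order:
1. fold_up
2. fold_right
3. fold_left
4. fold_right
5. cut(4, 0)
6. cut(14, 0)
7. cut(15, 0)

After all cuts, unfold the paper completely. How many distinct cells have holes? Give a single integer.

Answer: 48

Derivation:
Op 1 fold_up: fold axis h@16; visible region now rows[0,16) x cols[0,8) = 16x8
Op 2 fold_right: fold axis v@4; visible region now rows[0,16) x cols[4,8) = 16x4
Op 3 fold_left: fold axis v@6; visible region now rows[0,16) x cols[4,6) = 16x2
Op 4 fold_right: fold axis v@5; visible region now rows[0,16) x cols[5,6) = 16x1
Op 5 cut(4, 0): punch at orig (4,5); cuts so far [(4, 5)]; region rows[0,16) x cols[5,6) = 16x1
Op 6 cut(14, 0): punch at orig (14,5); cuts so far [(4, 5), (14, 5)]; region rows[0,16) x cols[5,6) = 16x1
Op 7 cut(15, 0): punch at orig (15,5); cuts so far [(4, 5), (14, 5), (15, 5)]; region rows[0,16) x cols[5,6) = 16x1
Unfold 1 (reflect across v@5): 6 holes -> [(4, 4), (4, 5), (14, 4), (14, 5), (15, 4), (15, 5)]
Unfold 2 (reflect across v@6): 12 holes -> [(4, 4), (4, 5), (4, 6), (4, 7), (14, 4), (14, 5), (14, 6), (14, 7), (15, 4), (15, 5), (15, 6), (15, 7)]
Unfold 3 (reflect across v@4): 24 holes -> [(4, 0), (4, 1), (4, 2), (4, 3), (4, 4), (4, 5), (4, 6), (4, 7), (14, 0), (14, 1), (14, 2), (14, 3), (14, 4), (14, 5), (14, 6), (14, 7), (15, 0), (15, 1), (15, 2), (15, 3), (15, 4), (15, 5), (15, 6), (15, 7)]
Unfold 4 (reflect across h@16): 48 holes -> [(4, 0), (4, 1), (4, 2), (4, 3), (4, 4), (4, 5), (4, 6), (4, 7), (14, 0), (14, 1), (14, 2), (14, 3), (14, 4), (14, 5), (14, 6), (14, 7), (15, 0), (15, 1), (15, 2), (15, 3), (15, 4), (15, 5), (15, 6), (15, 7), (16, 0), (16, 1), (16, 2), (16, 3), (16, 4), (16, 5), (16, 6), (16, 7), (17, 0), (17, 1), (17, 2), (17, 3), (17, 4), (17, 5), (17, 6), (17, 7), (27, 0), (27, 1), (27, 2), (27, 3), (27, 4), (27, 5), (27, 6), (27, 7)]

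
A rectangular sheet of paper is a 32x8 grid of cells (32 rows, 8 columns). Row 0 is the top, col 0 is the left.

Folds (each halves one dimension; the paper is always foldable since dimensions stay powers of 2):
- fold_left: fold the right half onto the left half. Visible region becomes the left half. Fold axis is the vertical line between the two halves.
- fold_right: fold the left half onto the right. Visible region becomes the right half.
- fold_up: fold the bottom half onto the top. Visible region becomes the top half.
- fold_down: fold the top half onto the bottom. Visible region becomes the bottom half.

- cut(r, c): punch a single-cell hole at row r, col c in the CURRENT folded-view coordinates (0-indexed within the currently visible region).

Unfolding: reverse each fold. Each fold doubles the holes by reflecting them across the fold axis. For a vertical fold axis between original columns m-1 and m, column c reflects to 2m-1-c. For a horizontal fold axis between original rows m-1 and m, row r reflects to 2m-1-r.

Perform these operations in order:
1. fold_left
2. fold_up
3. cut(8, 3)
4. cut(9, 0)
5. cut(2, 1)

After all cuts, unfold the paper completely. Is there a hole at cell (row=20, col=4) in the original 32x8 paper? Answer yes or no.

Op 1 fold_left: fold axis v@4; visible region now rows[0,32) x cols[0,4) = 32x4
Op 2 fold_up: fold axis h@16; visible region now rows[0,16) x cols[0,4) = 16x4
Op 3 cut(8, 3): punch at orig (8,3); cuts so far [(8, 3)]; region rows[0,16) x cols[0,4) = 16x4
Op 4 cut(9, 0): punch at orig (9,0); cuts so far [(8, 3), (9, 0)]; region rows[0,16) x cols[0,4) = 16x4
Op 5 cut(2, 1): punch at orig (2,1); cuts so far [(2, 1), (8, 3), (9, 0)]; region rows[0,16) x cols[0,4) = 16x4
Unfold 1 (reflect across h@16): 6 holes -> [(2, 1), (8, 3), (9, 0), (22, 0), (23, 3), (29, 1)]
Unfold 2 (reflect across v@4): 12 holes -> [(2, 1), (2, 6), (8, 3), (8, 4), (9, 0), (9, 7), (22, 0), (22, 7), (23, 3), (23, 4), (29, 1), (29, 6)]
Holes: [(2, 1), (2, 6), (8, 3), (8, 4), (9, 0), (9, 7), (22, 0), (22, 7), (23, 3), (23, 4), (29, 1), (29, 6)]

Answer: no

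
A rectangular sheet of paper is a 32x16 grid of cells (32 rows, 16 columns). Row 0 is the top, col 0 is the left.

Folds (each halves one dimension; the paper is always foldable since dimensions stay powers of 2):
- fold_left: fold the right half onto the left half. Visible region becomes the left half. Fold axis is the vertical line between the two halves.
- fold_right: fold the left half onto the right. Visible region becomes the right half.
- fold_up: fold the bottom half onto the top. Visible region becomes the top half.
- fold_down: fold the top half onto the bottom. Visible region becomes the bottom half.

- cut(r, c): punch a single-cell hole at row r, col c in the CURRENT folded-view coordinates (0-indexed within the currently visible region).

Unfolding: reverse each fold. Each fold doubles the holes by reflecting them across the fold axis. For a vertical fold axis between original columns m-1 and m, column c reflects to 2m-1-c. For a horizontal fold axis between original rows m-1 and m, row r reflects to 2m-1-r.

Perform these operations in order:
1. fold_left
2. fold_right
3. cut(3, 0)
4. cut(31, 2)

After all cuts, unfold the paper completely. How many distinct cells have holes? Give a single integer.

Op 1 fold_left: fold axis v@8; visible region now rows[0,32) x cols[0,8) = 32x8
Op 2 fold_right: fold axis v@4; visible region now rows[0,32) x cols[4,8) = 32x4
Op 3 cut(3, 0): punch at orig (3,4); cuts so far [(3, 4)]; region rows[0,32) x cols[4,8) = 32x4
Op 4 cut(31, 2): punch at orig (31,6); cuts so far [(3, 4), (31, 6)]; region rows[0,32) x cols[4,8) = 32x4
Unfold 1 (reflect across v@4): 4 holes -> [(3, 3), (3, 4), (31, 1), (31, 6)]
Unfold 2 (reflect across v@8): 8 holes -> [(3, 3), (3, 4), (3, 11), (3, 12), (31, 1), (31, 6), (31, 9), (31, 14)]

Answer: 8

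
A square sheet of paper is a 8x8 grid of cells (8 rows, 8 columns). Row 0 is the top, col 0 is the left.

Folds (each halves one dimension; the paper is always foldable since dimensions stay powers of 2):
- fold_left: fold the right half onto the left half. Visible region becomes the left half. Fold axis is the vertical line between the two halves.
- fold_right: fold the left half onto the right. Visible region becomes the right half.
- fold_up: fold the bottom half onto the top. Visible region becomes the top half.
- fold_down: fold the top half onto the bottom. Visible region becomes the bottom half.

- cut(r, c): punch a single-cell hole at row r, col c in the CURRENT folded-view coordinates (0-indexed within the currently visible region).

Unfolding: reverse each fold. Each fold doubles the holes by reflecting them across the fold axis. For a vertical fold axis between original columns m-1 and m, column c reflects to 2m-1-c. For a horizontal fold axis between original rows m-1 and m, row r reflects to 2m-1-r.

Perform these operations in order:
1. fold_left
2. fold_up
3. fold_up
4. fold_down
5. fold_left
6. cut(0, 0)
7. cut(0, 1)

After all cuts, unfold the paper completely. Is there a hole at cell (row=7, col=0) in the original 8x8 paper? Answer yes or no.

Answer: yes

Derivation:
Op 1 fold_left: fold axis v@4; visible region now rows[0,8) x cols[0,4) = 8x4
Op 2 fold_up: fold axis h@4; visible region now rows[0,4) x cols[0,4) = 4x4
Op 3 fold_up: fold axis h@2; visible region now rows[0,2) x cols[0,4) = 2x4
Op 4 fold_down: fold axis h@1; visible region now rows[1,2) x cols[0,4) = 1x4
Op 5 fold_left: fold axis v@2; visible region now rows[1,2) x cols[0,2) = 1x2
Op 6 cut(0, 0): punch at orig (1,0); cuts so far [(1, 0)]; region rows[1,2) x cols[0,2) = 1x2
Op 7 cut(0, 1): punch at orig (1,1); cuts so far [(1, 0), (1, 1)]; region rows[1,2) x cols[0,2) = 1x2
Unfold 1 (reflect across v@2): 4 holes -> [(1, 0), (1, 1), (1, 2), (1, 3)]
Unfold 2 (reflect across h@1): 8 holes -> [(0, 0), (0, 1), (0, 2), (0, 3), (1, 0), (1, 1), (1, 2), (1, 3)]
Unfold 3 (reflect across h@2): 16 holes -> [(0, 0), (0, 1), (0, 2), (0, 3), (1, 0), (1, 1), (1, 2), (1, 3), (2, 0), (2, 1), (2, 2), (2, 3), (3, 0), (3, 1), (3, 2), (3, 3)]
Unfold 4 (reflect across h@4): 32 holes -> [(0, 0), (0, 1), (0, 2), (0, 3), (1, 0), (1, 1), (1, 2), (1, 3), (2, 0), (2, 1), (2, 2), (2, 3), (3, 0), (3, 1), (3, 2), (3, 3), (4, 0), (4, 1), (4, 2), (4, 3), (5, 0), (5, 1), (5, 2), (5, 3), (6, 0), (6, 1), (6, 2), (6, 3), (7, 0), (7, 1), (7, 2), (7, 3)]
Unfold 5 (reflect across v@4): 64 holes -> [(0, 0), (0, 1), (0, 2), (0, 3), (0, 4), (0, 5), (0, 6), (0, 7), (1, 0), (1, 1), (1, 2), (1, 3), (1, 4), (1, 5), (1, 6), (1, 7), (2, 0), (2, 1), (2, 2), (2, 3), (2, 4), (2, 5), (2, 6), (2, 7), (3, 0), (3, 1), (3, 2), (3, 3), (3, 4), (3, 5), (3, 6), (3, 7), (4, 0), (4, 1), (4, 2), (4, 3), (4, 4), (4, 5), (4, 6), (4, 7), (5, 0), (5, 1), (5, 2), (5, 3), (5, 4), (5, 5), (5, 6), (5, 7), (6, 0), (6, 1), (6, 2), (6, 3), (6, 4), (6, 5), (6, 6), (6, 7), (7, 0), (7, 1), (7, 2), (7, 3), (7, 4), (7, 5), (7, 6), (7, 7)]
Holes: [(0, 0), (0, 1), (0, 2), (0, 3), (0, 4), (0, 5), (0, 6), (0, 7), (1, 0), (1, 1), (1, 2), (1, 3), (1, 4), (1, 5), (1, 6), (1, 7), (2, 0), (2, 1), (2, 2), (2, 3), (2, 4), (2, 5), (2, 6), (2, 7), (3, 0), (3, 1), (3, 2), (3, 3), (3, 4), (3, 5), (3, 6), (3, 7), (4, 0), (4, 1), (4, 2), (4, 3), (4, 4), (4, 5), (4, 6), (4, 7), (5, 0), (5, 1), (5, 2), (5, 3), (5, 4), (5, 5), (5, 6), (5, 7), (6, 0), (6, 1), (6, 2), (6, 3), (6, 4), (6, 5), (6, 6), (6, 7), (7, 0), (7, 1), (7, 2), (7, 3), (7, 4), (7, 5), (7, 6), (7, 7)]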